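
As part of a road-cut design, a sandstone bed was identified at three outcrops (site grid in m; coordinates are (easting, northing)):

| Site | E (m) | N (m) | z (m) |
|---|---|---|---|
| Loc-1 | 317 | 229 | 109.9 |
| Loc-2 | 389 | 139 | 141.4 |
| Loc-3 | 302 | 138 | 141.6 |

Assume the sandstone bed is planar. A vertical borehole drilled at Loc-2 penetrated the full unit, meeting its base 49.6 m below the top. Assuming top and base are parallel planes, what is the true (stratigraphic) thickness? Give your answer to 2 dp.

Let the plane be z = a·E + b·N + c.
Loc-2−Loc-1: 72a − 90b = 31.5;  Loc-3−Loc-1: −15a − 91b = 31.7.
Solving gives a = 0.00171, b = −0.34863.
|∇z| = √(a²+b²) = 0.34864, so dip δ = arctan(0.34864) = 19.22°.
True thickness = vertical thickness × cos δ = 49.6 × cos 19.22° = 46.84 m.

46.84 m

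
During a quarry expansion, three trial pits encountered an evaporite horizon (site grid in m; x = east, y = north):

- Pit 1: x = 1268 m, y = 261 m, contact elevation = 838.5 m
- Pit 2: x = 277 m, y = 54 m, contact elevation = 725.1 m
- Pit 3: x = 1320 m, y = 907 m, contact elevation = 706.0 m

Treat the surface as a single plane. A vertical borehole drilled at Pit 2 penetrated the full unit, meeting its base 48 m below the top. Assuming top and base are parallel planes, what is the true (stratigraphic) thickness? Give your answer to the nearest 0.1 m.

Let the plane be z = a·x + b·y + c.
Pit 2−Pit 1: −991a − 207b = −113.4;  Pit 3−Pit 1: 52a + 646b = −132.5.
Solving gives a = 0.15996, b = −0.21798.
|∇z| = √(a²+b²) = 0.27038, so dip δ = arctan(0.27038) = 15.13°.
True thickness = vertical thickness × cos δ = 48 × cos 15.13° = 46.3 m.

46.3 m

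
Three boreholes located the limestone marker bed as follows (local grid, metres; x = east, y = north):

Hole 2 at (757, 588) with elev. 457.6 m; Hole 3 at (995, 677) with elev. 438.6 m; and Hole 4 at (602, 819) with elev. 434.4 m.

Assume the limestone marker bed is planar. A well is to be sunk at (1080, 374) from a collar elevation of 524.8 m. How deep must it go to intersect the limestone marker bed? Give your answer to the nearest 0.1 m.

51.8 m

Let the plane be z = a·x + b·y + c.
Hole 3−Hole 2: 238a + 89b = −19;  Hole 4−Hole 2: −155a + 231b = −23.2.
Solving gives a = −0.033795, b = −0.123109.
Then c = 457.6 − a·757 − b·588 = 555.57.
At (1080, 374): z_contact = −36.50 − 46.04 + 555.57 = 473.03 m.
Depth below ground = 524.8 − 473.03 = 51.8 m.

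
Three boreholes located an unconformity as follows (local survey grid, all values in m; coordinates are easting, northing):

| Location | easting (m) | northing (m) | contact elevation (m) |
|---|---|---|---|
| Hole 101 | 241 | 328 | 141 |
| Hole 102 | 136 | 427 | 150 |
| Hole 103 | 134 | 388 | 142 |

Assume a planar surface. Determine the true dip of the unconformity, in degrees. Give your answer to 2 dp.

Let the plane be z = a·easting + b·northing + c.
Hole 102−Hole 101: −105a + 99b = 9;  Hole 103−Hole 101: −107a + 60b = 1.
Solving gives a = 0.10273, b = 0.19986.
Gradient magnitude |∇z| = √(a² + b²) = √(0.01055 + 0.03994) = 0.22471.
True dip = arctan(0.22471) = 12.66°, dipping toward SSW (azimuth ≈ 207°).

12.66°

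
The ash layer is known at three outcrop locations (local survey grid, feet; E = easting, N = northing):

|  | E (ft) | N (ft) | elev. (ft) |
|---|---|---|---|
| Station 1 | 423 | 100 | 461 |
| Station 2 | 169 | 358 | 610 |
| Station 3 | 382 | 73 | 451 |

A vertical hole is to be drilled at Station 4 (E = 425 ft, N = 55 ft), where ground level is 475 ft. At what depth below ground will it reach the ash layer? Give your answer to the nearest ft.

Two edge vectors: Station 1→Station 2 = (-254, 258, 149), Station 1→Station 3 = (-41, -27, -10).
Normal n = (Station 1→Station 2) × (Station 1→Station 3) = (1443, -8649, 17436).
So ∂z/∂E = −n_x/n_z = −0.08276 and ∂z/∂N = −n_y/n_z = 0.49604.
Intercept c from Station 1: 461 + 35.01 − 49.60 = 446.40.
At (425, 55): z_contact = −35.2 + 27.3 + 446.40 = 438.5 ft.
Depth below ground = 475 − 438.5 = 36 ft.

36 ft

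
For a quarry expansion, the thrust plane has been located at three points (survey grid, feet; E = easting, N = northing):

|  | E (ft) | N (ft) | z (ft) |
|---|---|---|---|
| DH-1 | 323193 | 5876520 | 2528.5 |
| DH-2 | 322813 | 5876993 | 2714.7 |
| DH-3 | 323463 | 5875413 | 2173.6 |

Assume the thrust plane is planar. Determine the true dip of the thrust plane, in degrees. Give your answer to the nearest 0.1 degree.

Let the plane be z = a·E + b·N + c.
DH-2−DH-1: −380a + 473b = 186.2;  DH-3−DH-1: 270a − 1107b = −354.9.
Solving gives a = −0.13059, b = 0.28875.
Gradient magnitude |∇z| = √(a² + b²) = √(0.01705 + 0.08337) = 0.31690.
True dip = arctan(0.31690) = 17.6°, dipping toward SSE (azimuth ≈ 156°).

17.6°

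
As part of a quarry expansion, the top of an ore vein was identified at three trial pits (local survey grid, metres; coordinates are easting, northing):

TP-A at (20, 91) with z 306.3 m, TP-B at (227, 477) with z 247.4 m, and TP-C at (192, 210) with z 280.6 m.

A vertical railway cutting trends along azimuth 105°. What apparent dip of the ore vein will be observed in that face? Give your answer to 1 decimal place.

2.1°

Two edge vectors: TP-A→TP-B = (207, 386, -58.9), TP-A→TP-C = (172, 119, -25.7).
Normal n = (TP-A→TP-B) × (TP-A→TP-C) = (-2911.1, -4810.9, -41759).
So ∂z/∂easting = −n_x/n_z = −0.06971 and ∂z/∂northing = −n_y/n_z = −0.11521.
Unit vector along 105° is (sin 105°, cos 105°) = (0.9659, -0.2588).
Slope in that direction = a·(0.9659) + b·(-0.2588) = −0.03752.
Apparent dip = arctan|0.03752| = 2.1° (true dip is 7.7°, so apparent ≤ true as expected).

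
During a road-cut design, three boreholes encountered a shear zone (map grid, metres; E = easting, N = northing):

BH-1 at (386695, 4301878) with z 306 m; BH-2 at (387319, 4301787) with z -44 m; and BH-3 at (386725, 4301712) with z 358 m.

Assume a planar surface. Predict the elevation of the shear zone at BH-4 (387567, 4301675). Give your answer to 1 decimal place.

-150.8 m

Let the plane be z = a·E + b·N + c.
BH-2−BH-1: 624a − 91b = −350;  BH-3−BH-1: 30a − 166b = 52.
Solving gives a = −0.622999584, b = −0.425843298.
Then c = 306 − a·386695 − b·4301878 = 2073142.74.
At (387567, 4301675): z = −241454.1 − 1831839.5 + 2073142.74 = -150.8 m.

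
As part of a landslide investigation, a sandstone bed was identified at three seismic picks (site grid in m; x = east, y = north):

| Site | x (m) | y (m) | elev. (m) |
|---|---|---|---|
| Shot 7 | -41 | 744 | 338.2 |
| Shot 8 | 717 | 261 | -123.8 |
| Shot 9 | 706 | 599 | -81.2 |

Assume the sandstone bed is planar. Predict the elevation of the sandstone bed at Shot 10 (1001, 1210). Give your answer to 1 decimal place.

-174.4 m

Two edge vectors: Shot 7→Shot 8 = (758, -483, -462), Shot 7→Shot 9 = (747, -145, -419.4).
Normal n = (Shot 7→Shot 8) × (Shot 7→Shot 9) = (135580.2, -27208.8, 250891).
So ∂z/∂x = −n_x/n_z = −0.540395 and ∂z/∂y = −n_y/n_z = 0.108449.
Intercept c from Shot 7: 338.2 − 22.16 − 80.69 = 235.36.
At (1001, 1210): z = −540.9 + 131.2 + 235.36 = -174.4 m.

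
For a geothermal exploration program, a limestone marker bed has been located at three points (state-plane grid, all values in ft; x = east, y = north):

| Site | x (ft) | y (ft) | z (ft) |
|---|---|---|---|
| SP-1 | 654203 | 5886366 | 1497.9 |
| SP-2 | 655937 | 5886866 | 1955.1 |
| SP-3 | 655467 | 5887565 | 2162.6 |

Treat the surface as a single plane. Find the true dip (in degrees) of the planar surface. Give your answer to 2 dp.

Two edge vectors: SP-1→SP-2 = (1734, 500, 457.2), SP-1→SP-3 = (1264, 1199, 664.7).
Normal n = (SP-1→SP-2) × (SP-1→SP-3) = (-215832.8, -574689, 1447066).
So ∂z/∂x = −n_x/n_z = 0.14915 and ∂z/∂y = −n_y/n_z = 0.39714.
Gradient magnitude |∇z| = √(a² + b²) = √(0.02225 + 0.15772) = 0.42423.
True dip = arctan(0.42423) = 22.99°, dipping toward SSW (azimuth ≈ 201°).

22.99°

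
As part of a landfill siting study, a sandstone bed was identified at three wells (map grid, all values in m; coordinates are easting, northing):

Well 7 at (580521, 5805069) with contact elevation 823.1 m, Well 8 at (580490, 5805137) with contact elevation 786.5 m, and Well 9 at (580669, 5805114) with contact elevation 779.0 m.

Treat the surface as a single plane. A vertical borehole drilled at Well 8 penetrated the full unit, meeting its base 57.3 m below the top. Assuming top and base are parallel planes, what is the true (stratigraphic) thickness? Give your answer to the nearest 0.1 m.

Let the plane be z = a·easting + b·northing + c.
Well 8−Well 7: −31a + 68b = −36.6;  Well 9−Well 7: 148a + 45b = −44.1.
Solving gives a = −0.11797, b = −0.59202.
|∇z| = √(a²+b²) = 0.60365, so dip δ = arctan(0.60365) = 31.12°.
True thickness = vertical thickness × cos δ = 57.3 × cos 31.12° = 49.1 m.

49.1 m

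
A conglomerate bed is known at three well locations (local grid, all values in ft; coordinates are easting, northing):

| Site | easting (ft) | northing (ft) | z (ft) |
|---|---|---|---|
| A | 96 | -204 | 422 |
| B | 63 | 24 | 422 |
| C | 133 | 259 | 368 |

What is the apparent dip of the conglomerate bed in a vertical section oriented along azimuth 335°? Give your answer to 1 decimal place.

Let the plane be z = a·easting + b·northing + c.
B−A: −33a + 228b = 0;  C−A: 37a + 463b = −54.
Solving gives a = −0.51917, b = −0.07514.
Unit vector along 335° is (sin 335°, cos 335°) = (-0.4226, 0.9063).
Slope in that direction = a·(-0.4226) + b·(0.9063) = 0.15131.
Apparent dip = arctan|0.15131| = 8.6° (true dip is 27.7°, so apparent ≤ true as expected).

8.6°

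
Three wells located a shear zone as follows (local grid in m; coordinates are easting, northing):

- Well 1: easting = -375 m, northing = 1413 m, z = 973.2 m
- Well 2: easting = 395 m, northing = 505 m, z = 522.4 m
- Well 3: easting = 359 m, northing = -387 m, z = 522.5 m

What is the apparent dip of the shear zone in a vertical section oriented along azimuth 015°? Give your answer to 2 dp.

Let the plane be z = a·easting + b·northing + c.
Well 2−Well 1: 770a − 908b = −450.8;  Well 3−Well 1: 734a − 1800b = −450.7.
Solving gives a = −0.55898, b = 0.02245.
Unit vector along 015° is (sin 15°, cos 15°) = (0.2588, 0.9659).
Slope in that direction = a·(0.2588) + b·(0.9659) = −0.12299.
Apparent dip = arctan|0.12299| = 7.01° (true dip is 29.2°, so apparent ≤ true as expected).

7.01°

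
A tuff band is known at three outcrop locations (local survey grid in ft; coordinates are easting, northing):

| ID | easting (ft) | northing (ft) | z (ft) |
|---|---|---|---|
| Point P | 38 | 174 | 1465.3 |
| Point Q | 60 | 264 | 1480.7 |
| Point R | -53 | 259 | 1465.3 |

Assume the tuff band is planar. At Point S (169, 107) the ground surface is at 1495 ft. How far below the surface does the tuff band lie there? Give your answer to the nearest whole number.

Two edge vectors: Point P→Point Q = (22, 90, 15.4), Point P→Point R = (-91, 85, 0).
Normal n = (Point P→Point Q) × (Point P→Point R) = (-1309, -1401.4, 10060).
So ∂z/∂easting = −n_x/n_z = 0.13012 and ∂z/∂northing = −n_y/n_z = 0.13930.
Intercept c from Point P: 1465.3 − 4.94 − 24.24 = 1436.12.
At (169, 107): z_contact = 22.0 + 14.9 + 1436.12 = 1473.0 ft.
Depth below ground = 1495 − 1473.0 = 22 ft.

22 ft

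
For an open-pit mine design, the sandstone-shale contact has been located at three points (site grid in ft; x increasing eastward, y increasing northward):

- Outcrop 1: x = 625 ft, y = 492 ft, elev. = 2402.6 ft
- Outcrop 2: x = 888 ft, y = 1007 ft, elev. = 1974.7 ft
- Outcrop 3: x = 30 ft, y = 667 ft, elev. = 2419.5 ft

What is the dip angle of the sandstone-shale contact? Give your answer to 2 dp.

Let the plane be z = a·x + b·y + c.
Outcrop 2−Outcrop 1: 263a + 515b = −427.9;  Outcrop 3−Outcrop 1: −595a + 175b = 16.9.
Solving gives a = −0.23716, b = −0.70976.
Gradient magnitude |∇z| = √(a² + b²) = √(0.05624 + 0.50376) = 0.74834.
True dip = arctan(0.74834) = 36.81°, dipping toward NNE (azimuth ≈ 018°).

36.81°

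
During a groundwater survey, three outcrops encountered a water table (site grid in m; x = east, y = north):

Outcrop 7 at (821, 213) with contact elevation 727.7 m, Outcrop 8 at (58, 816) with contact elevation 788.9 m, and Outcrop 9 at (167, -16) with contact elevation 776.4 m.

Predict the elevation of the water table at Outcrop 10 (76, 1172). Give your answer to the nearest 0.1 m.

789.3 m

Let the plane be z = a·x + b·y + c.
Outcrop 8−Outcrop 7: −763a + 603b = 61.2;  Outcrop 9−Outcrop 7: −654a − 229b = 48.7.
Solving gives a = −0.076229, b = 0.005037.
Then c = 727.7 − a·821 − b·213 = 789.21.
At (76, 1172): z = −5.8 + 5.9 + 789.21 = 789.3 m.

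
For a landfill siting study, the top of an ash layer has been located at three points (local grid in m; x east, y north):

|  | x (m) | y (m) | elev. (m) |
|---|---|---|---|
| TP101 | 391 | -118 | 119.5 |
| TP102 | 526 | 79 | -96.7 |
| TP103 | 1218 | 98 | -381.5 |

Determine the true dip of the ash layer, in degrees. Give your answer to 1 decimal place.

Two edge vectors: TP101→TP102 = (135, 197, -216.2), TP101→TP103 = (827, 216, -501).
Normal n = (TP101→TP102) × (TP101→TP103) = (-51997.8, -111162.4, -133759).
So ∂z/∂x = −n_x/n_z = −0.38874 and ∂z/∂y = −n_y/n_z = −0.83106.
Gradient magnitude |∇z| = √(a² + b²) = √(0.15112 + 0.69067) = 0.91749.
True dip = arctan(0.91749) = 42.5°, dipping toward NNE (azimuth ≈ 025°).

42.5°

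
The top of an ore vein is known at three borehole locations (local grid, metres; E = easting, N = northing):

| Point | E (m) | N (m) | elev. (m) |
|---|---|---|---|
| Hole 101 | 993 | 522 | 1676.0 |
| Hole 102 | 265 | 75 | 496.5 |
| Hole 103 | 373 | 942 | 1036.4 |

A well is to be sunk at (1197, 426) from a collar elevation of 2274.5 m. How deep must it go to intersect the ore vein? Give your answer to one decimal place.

368.8 m

Let the plane be z = a·E + b·N + c.
Hole 102−Hole 101: −728a − 447b = −1179.5;  Hole 103−Hole 101: −620a + 420b = −639.6.
Solving gives a = 1.340352, b = 0.455758.
Then c = 1676 − a·993 − b·522 = 107.12.
At (1197, 426): z_contact = 1604.40 + 194.15 + 107.12 = 1905.68 m.
Depth below ground = 2274.5 − 1905.68 = 368.8 m.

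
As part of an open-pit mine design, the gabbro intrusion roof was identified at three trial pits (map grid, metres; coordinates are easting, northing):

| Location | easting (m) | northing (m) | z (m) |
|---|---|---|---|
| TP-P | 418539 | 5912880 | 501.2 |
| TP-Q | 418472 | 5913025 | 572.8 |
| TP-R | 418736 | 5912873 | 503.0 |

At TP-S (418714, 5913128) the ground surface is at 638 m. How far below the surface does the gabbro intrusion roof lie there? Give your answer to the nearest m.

Let the plane be z = a·easting + b·northing + c.
TP-Q−TP-P: −67a + 145b = 71.6;  TP-R−TP-P: 197a − 7b = 1.8.
Solving gives a = 0.02712842, b = 0.50632830.
Then c = 501.2 − a·418539 − b·5912880 = −3004711.60.
At (418714, 5913128): z_contact = 11359.0 + 2993984.1 − 3004711.60 = 631.5 m.
Depth below ground = 638 − 631.5 = 6 m.

6 m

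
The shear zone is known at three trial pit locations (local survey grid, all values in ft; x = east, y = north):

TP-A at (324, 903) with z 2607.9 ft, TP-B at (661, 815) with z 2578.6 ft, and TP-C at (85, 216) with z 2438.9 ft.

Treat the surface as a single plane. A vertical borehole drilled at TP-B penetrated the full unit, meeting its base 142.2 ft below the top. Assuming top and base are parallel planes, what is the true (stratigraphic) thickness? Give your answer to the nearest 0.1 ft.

137.8 ft

Two edge vectors: TP-A→TP-B = (337, -88, -29.3), TP-A→TP-C = (-239, -687, -169).
Normal n = (TP-A→TP-B) × (TP-A→TP-C) = (-5257.1, 63955.7, -252551).
So ∂z/∂x = −n_x/n_z = −0.02082 and ∂z/∂y = −n_y/n_z = 0.25324.
|∇z| = √(a²+b²) = 0.25409, so dip δ = arctan(0.25409) = 14.26°.
True thickness = vertical thickness × cos δ = 142.2 × cos 14.26° = 137.8 ft.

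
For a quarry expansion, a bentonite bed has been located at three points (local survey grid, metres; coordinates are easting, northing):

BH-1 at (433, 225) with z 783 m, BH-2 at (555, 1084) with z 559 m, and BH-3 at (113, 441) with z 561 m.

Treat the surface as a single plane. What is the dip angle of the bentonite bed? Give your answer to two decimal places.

29.90°

Two edge vectors: BH-1→BH-2 = (122, 859, -224), BH-1→BH-3 = (-320, 216, -222).
Normal n = (BH-1→BH-2) × (BH-1→BH-3) = (-142314, 98764, 301232).
So ∂z/∂easting = −n_x/n_z = 0.47244 and ∂z/∂northing = −n_y/n_z = −0.32787.
Gradient magnitude |∇z| = √(a² + b²) = √(0.22320 + 0.10750) = 0.57506.
True dip = arctan(0.57506) = 29.90°, dipping toward NW (azimuth ≈ 305°).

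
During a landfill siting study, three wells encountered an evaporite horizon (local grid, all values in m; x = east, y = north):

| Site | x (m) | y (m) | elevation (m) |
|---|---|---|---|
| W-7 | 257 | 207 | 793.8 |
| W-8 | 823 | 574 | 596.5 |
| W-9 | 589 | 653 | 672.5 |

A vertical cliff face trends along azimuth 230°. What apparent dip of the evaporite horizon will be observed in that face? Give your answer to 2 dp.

15.14°

Let the plane be z = a·x + b·y + c.
W-8−W-7: 566a + 367b = −197.3;  W-9−W-7: 332a + 446b = −121.3.
Solving gives a = −0.33294, b = −0.02414.
Unit vector along 230° is (sin 230°, cos 230°) = (-0.7660, -0.6428).
Slope in that direction = a·(-0.7660) + b·(-0.6428) = 0.27056.
Apparent dip = arctan|0.27056| = 15.14° (true dip is 18.5°, so apparent ≤ true as expected).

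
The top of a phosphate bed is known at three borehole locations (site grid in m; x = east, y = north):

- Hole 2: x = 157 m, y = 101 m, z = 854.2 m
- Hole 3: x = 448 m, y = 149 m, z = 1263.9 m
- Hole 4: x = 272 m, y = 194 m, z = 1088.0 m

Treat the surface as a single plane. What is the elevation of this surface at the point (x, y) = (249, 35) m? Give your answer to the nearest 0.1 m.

904.9 m

Two edge vectors: Hole 2→Hole 3 = (291, 48, 409.7), Hole 2→Hole 4 = (115, 93, 233.8).
Normal n = (Hole 2→Hole 3) × (Hole 2→Hole 4) = (-26879.7, -20920.3, 21543).
So ∂z/∂x = −n_x/n_z = 1.24772 and ∂z/∂y = −n_y/n_z = 0.97110.
Intercept c from Hole 2: 854.2 − 195.89 − 98.08 = 560.23.
At (249, 35): z = 310.7 + 34.0 + 560.23 = 904.9 m.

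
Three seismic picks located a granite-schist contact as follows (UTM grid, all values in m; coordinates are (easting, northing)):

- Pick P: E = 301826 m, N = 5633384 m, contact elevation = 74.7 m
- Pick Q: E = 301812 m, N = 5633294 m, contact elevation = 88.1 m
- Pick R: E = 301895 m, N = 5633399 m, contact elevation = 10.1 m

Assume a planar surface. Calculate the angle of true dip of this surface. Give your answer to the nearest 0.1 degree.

Let the plane be z = a·E + b·N + c.
Pick Q−Pick P: −14a − 90b = 13.4;  Pick R−Pick P: 69a + 15b = −64.6.
Solving gives a = −0.93550, b = −0.00337.
Gradient magnitude |∇z| = √(a² + b²) = √(0.87516 + 0.00001) = 0.93551.
True dip = arctan(0.93551) = 43.1°, dipping toward E (azimuth ≈ 090°).

43.1°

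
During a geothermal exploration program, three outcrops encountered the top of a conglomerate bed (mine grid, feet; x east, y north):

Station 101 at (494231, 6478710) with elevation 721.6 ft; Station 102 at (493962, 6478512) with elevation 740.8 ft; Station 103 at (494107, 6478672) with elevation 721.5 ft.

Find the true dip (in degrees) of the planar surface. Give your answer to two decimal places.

Two edge vectors: Station 101→Station 102 = (-269, -198, 19.2), Station 101→Station 103 = (-124, -38, -0.1).
Normal n = (Station 101→Station 102) × (Station 101→Station 103) = (749.4, -2407.7, -14330).
So ∂z/∂x = −n_x/n_z = 0.05230 and ∂z/∂y = −n_y/n_z = −0.16802.
Gradient magnitude |∇z| = √(a² + b²) = √(0.00273 + 0.02823) = 0.17597.
True dip = arctan(0.17597) = 9.98°, dipping toward NNW (azimuth ≈ 343°).

9.98°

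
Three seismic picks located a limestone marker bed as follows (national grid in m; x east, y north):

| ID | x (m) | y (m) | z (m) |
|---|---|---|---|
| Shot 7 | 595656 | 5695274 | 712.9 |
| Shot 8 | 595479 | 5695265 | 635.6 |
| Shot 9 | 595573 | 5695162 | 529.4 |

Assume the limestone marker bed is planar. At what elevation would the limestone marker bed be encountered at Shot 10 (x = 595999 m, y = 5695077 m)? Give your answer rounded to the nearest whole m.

Two edge vectors: Shot 7→Shot 8 = (-177, -9, -77.3), Shot 7→Shot 9 = (-83, -112, -183.5).
Normal n = (Shot 7→Shot 8) × (Shot 7→Shot 9) = (-7006.1, -26063.6, 19077).
So ∂z/∂x = −n_x/n_z = 0.36725376 and ∂z/∂y = −n_y/n_z = 1.36623159.
Intercept c from Shot 7: 712.9 − 218756.91 − 7781063.24 = −7999107.25.
At (595999, 5695077): z = 218882.9 + 7780794.1 − 7999107.25 = 569.7 m.

570 m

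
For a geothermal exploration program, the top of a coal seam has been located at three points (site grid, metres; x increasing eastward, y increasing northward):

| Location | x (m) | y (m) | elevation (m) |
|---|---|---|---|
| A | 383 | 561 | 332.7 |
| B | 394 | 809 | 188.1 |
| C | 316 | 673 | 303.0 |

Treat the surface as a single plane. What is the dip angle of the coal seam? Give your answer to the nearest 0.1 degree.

Let the plane be z = a·x + b·y + c.
B−A: 11a + 248b = −144.6;  C−A: −67a + 112b = −29.7.
Solving gives a = −0.49471, b = −0.56112.
Gradient magnitude |∇z| = √(a² + b²) = √(0.24474 + 0.31486) = 0.74806.
True dip = arctan(0.74806) = 36.8°, dipping toward NE (azimuth ≈ 041°).

36.8°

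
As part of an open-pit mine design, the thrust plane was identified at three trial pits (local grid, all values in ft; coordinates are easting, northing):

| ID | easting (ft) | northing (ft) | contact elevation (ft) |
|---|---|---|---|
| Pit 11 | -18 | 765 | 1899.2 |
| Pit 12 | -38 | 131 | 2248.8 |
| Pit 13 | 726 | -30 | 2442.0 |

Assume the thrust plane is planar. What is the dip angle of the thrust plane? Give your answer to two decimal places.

29.77°

Let the plane be z = a·easting + b·northing + c.
Pit 12−Pit 11: −20a − 634b = 349.6;  Pit 13−Pit 11: 744a − 795b = 542.8.
Solving gives a = 0.13577, b = −0.55570.
Gradient magnitude |∇z| = √(a² + b²) = √(0.01843 + 0.30881) = 0.57205.
True dip = arctan(0.57205) = 29.77°, dipping toward NNW (azimuth ≈ 346°).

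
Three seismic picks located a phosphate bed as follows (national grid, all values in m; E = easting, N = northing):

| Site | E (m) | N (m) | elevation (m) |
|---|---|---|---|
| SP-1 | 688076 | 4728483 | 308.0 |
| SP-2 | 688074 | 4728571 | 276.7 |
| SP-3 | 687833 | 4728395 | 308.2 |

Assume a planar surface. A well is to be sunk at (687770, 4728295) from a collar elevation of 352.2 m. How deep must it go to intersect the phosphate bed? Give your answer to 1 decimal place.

Let the plane be z = a·E + b·N + c.
SP-2−SP-1: −2a + 88b = −31.3;  SP-3−SP-1: −243a − 88b = 0.2.
Solving gives a = 0.126938776, b = −0.352796846.
Then c = 308 − a·688076 − b·4728483 = 1581158.36.
At (687770, 4728295): z_contact = 87304.68 − 1668127.56 + 1581158.36 = 335.48 m.
Depth below ground = 352.2 − 335.48 = 16.7 m.

16.7 m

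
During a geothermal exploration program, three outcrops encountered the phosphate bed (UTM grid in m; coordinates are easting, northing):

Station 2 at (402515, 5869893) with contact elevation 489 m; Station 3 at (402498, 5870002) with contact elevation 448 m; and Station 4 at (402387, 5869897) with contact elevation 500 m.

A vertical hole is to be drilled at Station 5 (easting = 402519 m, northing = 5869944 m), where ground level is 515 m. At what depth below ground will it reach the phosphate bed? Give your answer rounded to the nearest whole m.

46 m

Let the plane be z = a·easting + b·northing + c.
Station 3−Station 2: −17a + 109b = −41;  Station 4−Station 2: −128a + 4b = 11.
Solving gives a = −0.09817056, b = −0.39145779.
Then c = 489 − a·402515 − b·5869893 = 2337819.48.
At (402519, 5869944): z_contact = −39515.5 − 2297835.3 + 2337819.48 = 468.6 m.
Depth below ground = 515 − 468.6 = 46 m.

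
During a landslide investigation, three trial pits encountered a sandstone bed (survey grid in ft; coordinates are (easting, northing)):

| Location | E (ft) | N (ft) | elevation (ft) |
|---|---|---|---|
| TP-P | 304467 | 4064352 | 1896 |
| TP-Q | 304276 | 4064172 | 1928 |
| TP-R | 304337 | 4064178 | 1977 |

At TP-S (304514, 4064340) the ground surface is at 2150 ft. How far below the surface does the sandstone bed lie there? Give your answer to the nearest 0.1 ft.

Let the plane be z = a·E + b·N + c.
TP-Q−TP-P: −191a − 180b = 32;  TP-R−TP-P: −130a − 174b = 81.
Solving gives a = 0.916412447, b = −1.150193207.
Then c = 1896 − a·304467 − b·4064352 = 4397668.71.
At (304514, 4064340): z_contact = 279060.42 − 4674776.26 + 4397668.71 = 1952.87 ft.
Depth below ground = 2150 − 1952.87 = 197.1 ft.

197.1 ft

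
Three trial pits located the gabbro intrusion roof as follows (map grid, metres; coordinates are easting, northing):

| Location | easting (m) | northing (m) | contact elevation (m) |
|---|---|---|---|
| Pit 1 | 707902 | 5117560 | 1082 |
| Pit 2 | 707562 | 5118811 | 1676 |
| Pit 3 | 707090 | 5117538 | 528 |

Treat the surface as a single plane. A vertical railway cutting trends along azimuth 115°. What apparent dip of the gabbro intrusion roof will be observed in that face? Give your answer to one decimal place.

18.0°

Two edge vectors: Pit 1→Pit 2 = (-340, 1251, 594), Pit 1→Pit 3 = (-812, -22, -554).
Normal n = (Pit 1→Pit 2) × (Pit 1→Pit 3) = (-679986, -670688, 1023292).
So ∂z/∂easting = −n_x/n_z = 0.66451 and ∂z/∂northing = −n_y/n_z = 0.65542.
Unit vector along 115° is (sin 115°, cos 115°) = (0.9063, -0.4226).
Slope in that direction = a·(0.9063) + b·(-0.4226) = 0.32526.
Apparent dip = arctan|0.32526| = 18.0° (true dip is 43.0°, so apparent ≤ true as expected).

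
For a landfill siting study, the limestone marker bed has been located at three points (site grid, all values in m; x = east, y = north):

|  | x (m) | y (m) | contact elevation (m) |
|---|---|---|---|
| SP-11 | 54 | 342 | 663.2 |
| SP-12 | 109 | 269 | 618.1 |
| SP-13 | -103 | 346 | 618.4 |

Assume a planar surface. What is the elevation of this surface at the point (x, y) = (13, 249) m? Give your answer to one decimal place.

571.6 m

Let the plane be z = a·x + b·y + c.
SP-12−SP-11: 55a − 73b = −45.1;  SP-13−SP-11: −157a + 4b = −44.8.
Solving gives a = 0.30698, b = 0.84910.
Then c = 663.2 − a·54 − b·342 = 356.23.
At (13, 249): z = 4.0 + 211.4 + 356.23 = 571.6 m.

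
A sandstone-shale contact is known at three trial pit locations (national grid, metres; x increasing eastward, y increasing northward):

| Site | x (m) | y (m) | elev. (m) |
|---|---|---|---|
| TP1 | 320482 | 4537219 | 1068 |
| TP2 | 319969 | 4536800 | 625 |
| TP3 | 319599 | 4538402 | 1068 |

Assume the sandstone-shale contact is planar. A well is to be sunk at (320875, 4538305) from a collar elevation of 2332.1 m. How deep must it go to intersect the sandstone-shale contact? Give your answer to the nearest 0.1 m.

618.4 m

Let the plane be z = a·x + b·y + c.
TP2−TP1: −513a − 419b = −443;  TP3−TP1: −883a + 1183b = 0.
Solving gives a = 0.536485419, b = 0.400436707.
Then c = 1068 − a·320482 − b·4537219 = −1987734.96.
At (320875, 4538305): z_contact = 172144.76 + 1817303.91 − 1987734.96 = 1713.71 m.
Depth below ground = 2332.1 − 1713.71 = 618.4 m.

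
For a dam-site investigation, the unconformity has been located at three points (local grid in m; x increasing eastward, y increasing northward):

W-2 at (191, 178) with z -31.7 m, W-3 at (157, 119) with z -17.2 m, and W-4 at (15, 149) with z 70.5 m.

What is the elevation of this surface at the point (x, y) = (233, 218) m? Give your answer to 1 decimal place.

Let the plane be z = a·x + b·y + c.
W-3−W-2: −34a − 59b = 14.5;  W-4−W-2: −176a − 29b = 102.2.
Solving gives a = −0.59686, b = 0.09819.
Then c = -31.7 − a·191 − b·178 = 64.82.
At (233, 218): z = −139.1 + 21.4 + 64.82 = -52.8 m.

-52.8 m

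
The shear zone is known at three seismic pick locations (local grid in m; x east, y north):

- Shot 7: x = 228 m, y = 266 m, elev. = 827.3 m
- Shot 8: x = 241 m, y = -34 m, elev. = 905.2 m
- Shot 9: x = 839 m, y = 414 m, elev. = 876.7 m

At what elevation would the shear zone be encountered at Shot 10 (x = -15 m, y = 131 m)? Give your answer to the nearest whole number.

827 m

Two edge vectors: Shot 7→Shot 8 = (13, -300, 77.9), Shot 7→Shot 9 = (611, 148, 49.4).
Normal n = (Shot 7→Shot 8) × (Shot 7→Shot 9) = (-26349.2, 46954.7, 185224).
So ∂z/∂x = −n_x/n_z = 0.14226 and ∂z/∂y = −n_y/n_z = −0.25350.
Intercept c from Shot 7: 827.3 − 32.43 + 67.43 = 862.30.
At (-15, 131): z = −2.1 − 33.2 + 862.30 = 827.0 m.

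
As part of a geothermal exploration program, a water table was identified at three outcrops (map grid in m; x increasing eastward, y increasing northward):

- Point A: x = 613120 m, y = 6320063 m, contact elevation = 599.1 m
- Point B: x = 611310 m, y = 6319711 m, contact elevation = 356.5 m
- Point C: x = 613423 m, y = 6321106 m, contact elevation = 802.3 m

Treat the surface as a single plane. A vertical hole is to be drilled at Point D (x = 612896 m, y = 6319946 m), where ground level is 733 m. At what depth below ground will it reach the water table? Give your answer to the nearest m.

Two edge vectors: Point A→Point B = (-1810, -352, -242.6), Point A→Point C = (303, 1043, 203.2).
Normal n = (Point A→Point B) × (Point A→Point C) = (181505.4, 294284.2, -1781174).
So ∂z/∂x = −n_x/n_z = 0.10190212 and ∂z/∂y = −n_y/n_z = 0.16521923.
Intercept c from Point A: 599.1 − 62478.23 − 1044195.95 = −1106075.08.
At (612896, 6319946): z_contact = 62455.4 + 1044176.6 − 1106075.08 = 556.9 m.
Depth below ground = 733 − 556.9 = 176 m.

176 m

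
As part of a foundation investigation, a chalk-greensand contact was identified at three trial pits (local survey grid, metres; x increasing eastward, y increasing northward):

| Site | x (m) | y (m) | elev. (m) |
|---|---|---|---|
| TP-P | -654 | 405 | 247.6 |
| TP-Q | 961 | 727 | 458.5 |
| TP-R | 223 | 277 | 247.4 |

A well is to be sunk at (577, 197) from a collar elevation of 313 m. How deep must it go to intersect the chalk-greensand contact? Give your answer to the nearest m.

Two edge vectors: TP-P→TP-Q = (1615, 322, 210.9), TP-P→TP-R = (877, -128, -0.2).
Normal n = (TP-P→TP-Q) × (TP-P→TP-R) = (26930.8, 185282.3, -489114).
So ∂z/∂x = −n_x/n_z = 0.05506 and ∂z/∂y = −n_y/n_z = 0.37881.
Intercept c from TP-P: 247.6 + 36.01 − 153.42 = 130.19.
At (577, 197): z_contact = 31.8 + 74.6 + 130.19 = 236.6 m.
Depth below ground = 313 − 236.6 = 76 m.

76 m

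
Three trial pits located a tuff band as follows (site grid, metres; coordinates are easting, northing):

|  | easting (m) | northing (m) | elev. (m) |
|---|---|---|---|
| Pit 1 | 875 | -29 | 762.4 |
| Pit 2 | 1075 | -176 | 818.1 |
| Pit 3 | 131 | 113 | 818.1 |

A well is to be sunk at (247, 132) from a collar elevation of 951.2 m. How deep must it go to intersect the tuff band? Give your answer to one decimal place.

Let the plane be z = a·easting + b·northing + c.
Pit 2−Pit 1: 200a − 147b = 55.7;  Pit 3−Pit 1: −744a + 142b = 55.7.
Solving gives a = −0.198811, b = −0.649402.
Then c = 762.4 − a·875 − b·-29 = 917.53.
At (247, 132): z_contact = −49.11 − 85.72 + 917.53 = 782.70 m.
Depth below ground = 951.2 − 782.70 = 168.5 m.

168.5 m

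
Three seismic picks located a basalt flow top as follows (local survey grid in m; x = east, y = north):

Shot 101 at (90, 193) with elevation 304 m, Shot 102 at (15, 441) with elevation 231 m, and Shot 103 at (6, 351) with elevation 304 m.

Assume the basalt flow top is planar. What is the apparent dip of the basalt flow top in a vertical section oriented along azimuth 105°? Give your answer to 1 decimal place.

46.8°

Let the plane be z = a·x + b·y + c.
Shot 102−Shot 101: −75a + 248b = −73;  Shot 103−Shot 101: −84a + 158b = 0.
Solving gives a = −1.28412, b = −0.68270.
Unit vector along 105° is (sin 105°, cos 105°) = (0.9659, -0.2588).
Slope in that direction = a·(0.9659) + b·(-0.2588) = −1.06367.
Apparent dip = arctan|1.06367| = 46.8° (true dip is 55.5°, so apparent ≤ true as expected).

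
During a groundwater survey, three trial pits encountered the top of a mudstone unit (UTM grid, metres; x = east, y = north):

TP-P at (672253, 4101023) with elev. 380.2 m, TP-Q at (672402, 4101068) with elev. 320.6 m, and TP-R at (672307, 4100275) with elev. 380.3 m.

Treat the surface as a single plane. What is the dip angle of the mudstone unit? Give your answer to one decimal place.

Let the plane be z = a·x + b·y + c.
TP-Q−TP-P: 149a + 45b = −59.6;  TP-R−TP-P: 54a − 748b = 0.1.
Solving gives a = −0.39143, b = −0.02839.
Gradient magnitude |∇z| = √(a² + b²) = √(0.15321 + 0.00081) = 0.39245.
True dip = arctan(0.39245) = 21.4°, dipping toward E (azimuth ≈ 086°).

21.4°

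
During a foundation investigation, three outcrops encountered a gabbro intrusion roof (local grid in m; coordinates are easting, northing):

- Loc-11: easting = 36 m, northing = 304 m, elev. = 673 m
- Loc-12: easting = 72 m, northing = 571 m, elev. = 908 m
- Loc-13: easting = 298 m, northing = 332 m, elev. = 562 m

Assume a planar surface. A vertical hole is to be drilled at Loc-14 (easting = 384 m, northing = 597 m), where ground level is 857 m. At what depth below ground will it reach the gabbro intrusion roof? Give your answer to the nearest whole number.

88 m

Let the plane be z = a·easting + b·northing + c.
Loc-12−Loc-11: 36a + 267b = 235;  Loc-13−Loc-11: 262a + 28b = −111.
Solving gives a = −0.52530, b = 0.95098.
Then c = 673 − a·36 − b·304 = 402.81.
At (384, 597): z_contact = −201.7 + 567.7 + 402.81 = 768.8 m.
Depth below ground = 857 − 768.8 = 88 m.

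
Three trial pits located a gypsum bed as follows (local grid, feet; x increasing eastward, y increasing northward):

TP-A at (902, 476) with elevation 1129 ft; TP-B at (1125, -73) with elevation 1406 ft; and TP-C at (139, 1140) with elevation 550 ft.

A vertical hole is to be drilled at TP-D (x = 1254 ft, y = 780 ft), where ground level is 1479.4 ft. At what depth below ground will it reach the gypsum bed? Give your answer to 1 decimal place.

Let the plane be z = a·x + b·y + c.
TP-B−TP-A: 223a − 549b = 277;  TP-C−TP-A: −763a + 664b = −579.
Solving gives a = 0.494592, b = −0.303654.
Then c = 1129 − a·902 − b·476 = 827.42.
At (1254, 780): z_contact = 620.22 − 236.85 + 827.42 = 1210.79 ft.
Depth below ground = 1479.4 − 1210.79 = 268.6 ft.

268.6 ft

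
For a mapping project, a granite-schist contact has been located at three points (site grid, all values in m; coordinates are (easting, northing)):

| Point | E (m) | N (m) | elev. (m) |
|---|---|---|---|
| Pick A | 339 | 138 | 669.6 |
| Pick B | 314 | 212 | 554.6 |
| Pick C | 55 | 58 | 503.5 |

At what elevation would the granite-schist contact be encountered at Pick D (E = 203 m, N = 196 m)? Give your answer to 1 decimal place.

Let the plane be z = a·E + b·N + c.
Pick B−Pick A: −25a + 74b = −115;  Pick C−Pick A: −284a − 80b = −166.1.
Solving gives a = 0.93376, b = −1.23859.
Then c = 669.6 − a·339 − b·138 = 523.98.
At (203, 196): z = 189.6 − 242.8 + 523.98 = 470.8 m.

470.8 m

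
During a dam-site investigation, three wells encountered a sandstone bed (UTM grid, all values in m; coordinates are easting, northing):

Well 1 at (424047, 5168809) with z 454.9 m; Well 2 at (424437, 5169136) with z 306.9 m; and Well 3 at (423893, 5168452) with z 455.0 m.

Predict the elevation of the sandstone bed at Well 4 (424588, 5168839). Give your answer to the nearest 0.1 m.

Two edge vectors: Well 1→Well 2 = (390, 327, -148), Well 1→Well 3 = (-154, -357, 0.1).
Normal n = (Well 1→Well 2) × (Well 1→Well 3) = (-52803.3, 22753, -88872).
So ∂z/∂easting = −n_x/n_z = −0.594150014 and ∂z/∂northing = −n_y/n_z = 0.256019894.
Intercept c from Well 1: 454.9 + 251947.53 − 1323317.93 = −1070915.50.
At (424588, 5168839): z = −252269.0 + 1323325.6 − 1070915.50 = 141.1 m.

141.1 m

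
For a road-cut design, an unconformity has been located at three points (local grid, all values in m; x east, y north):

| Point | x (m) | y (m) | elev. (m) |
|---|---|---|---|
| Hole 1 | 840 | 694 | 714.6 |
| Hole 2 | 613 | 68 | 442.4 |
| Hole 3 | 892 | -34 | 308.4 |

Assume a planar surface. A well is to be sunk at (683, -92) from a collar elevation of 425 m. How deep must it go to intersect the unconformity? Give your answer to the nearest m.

Let the plane be z = a·x + b·y + c.
Hole 2−Hole 1: −227a − 626b = −272.2;  Hole 3−Hole 1: 52a − 728b = −406.2.
Solving gives a = −0.28371, b = 0.53770.
Then c = 714.6 − a·840 − b·694 = 579.75.
At (683, -92): z_contact = −193.8 − 49.5 + 579.75 = 336.5 m.
Depth below ground = 425 − 336.5 = 88 m.

88 m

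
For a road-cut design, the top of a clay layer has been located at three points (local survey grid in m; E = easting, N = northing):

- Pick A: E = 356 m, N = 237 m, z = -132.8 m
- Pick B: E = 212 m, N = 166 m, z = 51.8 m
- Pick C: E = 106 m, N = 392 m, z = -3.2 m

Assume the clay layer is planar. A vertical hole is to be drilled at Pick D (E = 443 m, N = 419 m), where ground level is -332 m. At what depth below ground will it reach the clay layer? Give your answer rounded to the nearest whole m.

Let the plane be z = a·E + b·N + c.
Pick B−Pick A: −144a − 71b = 184.6;  Pick C−Pick A: −250a + 155b = 129.6.
Solving gives a = −0.94371, b = −0.68599.
Then c = -132.8 − a·356 − b·237 = 365.74.
At (443, 419): z_contact = −418.1 − 287.4 + 365.74 = -339.8 m.
Depth below ground = -332 − (-339.8) = 8 m.

8 m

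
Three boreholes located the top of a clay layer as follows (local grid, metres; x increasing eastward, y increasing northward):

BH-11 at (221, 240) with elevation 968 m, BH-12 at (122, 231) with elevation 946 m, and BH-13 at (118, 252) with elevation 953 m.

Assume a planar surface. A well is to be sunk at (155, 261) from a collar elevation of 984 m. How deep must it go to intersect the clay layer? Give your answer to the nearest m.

21 m

Let the plane be z = a·x + b·y + c.
BH-12−BH-11: −99a − 9b = −22;  BH-13−BH-11: −103a + 12b = −15.
Solving gives a = 0.18865, b = 0.36927.
Then c = 968 − a·221 − b·240 = 837.68.
At (155, 261): z_contact = 29.2 + 96.4 + 837.68 = 963.3 m.
Depth below ground = 984 − 963.3 = 21 m.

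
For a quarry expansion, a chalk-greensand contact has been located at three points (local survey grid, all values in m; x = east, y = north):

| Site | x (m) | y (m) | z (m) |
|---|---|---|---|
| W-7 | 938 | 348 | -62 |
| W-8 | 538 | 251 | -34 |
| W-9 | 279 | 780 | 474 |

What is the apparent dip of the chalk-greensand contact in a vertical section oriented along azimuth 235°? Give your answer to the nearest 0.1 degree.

Two edge vectors: W-7→W-8 = (-400, -97, 28), W-7→W-9 = (-659, 432, 536).
Normal n = (W-7→W-8) × (W-7→W-9) = (-64088, 195948, -236723).
So ∂z/∂x = −n_x/n_z = −0.27073 and ∂z/∂y = −n_y/n_z = 0.82775.
Unit vector along 235° is (sin 235°, cos 235°) = (-0.8192, -0.5736).
Slope in that direction = a·(-0.8192) + b·(-0.5736) = −0.25301.
Apparent dip = arctan|0.25301| = 14.2° (true dip is 41.1°, so apparent ≤ true as expected).

14.2°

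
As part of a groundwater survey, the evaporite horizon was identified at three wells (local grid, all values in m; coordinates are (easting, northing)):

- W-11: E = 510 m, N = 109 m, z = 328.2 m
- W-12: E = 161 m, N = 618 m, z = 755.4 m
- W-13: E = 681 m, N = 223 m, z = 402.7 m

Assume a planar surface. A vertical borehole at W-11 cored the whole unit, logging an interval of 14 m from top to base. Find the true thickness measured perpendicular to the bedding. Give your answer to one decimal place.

11.0 m

Two edge vectors: W-11→W-12 = (-349, 509, 427.2), W-11→W-13 = (171, 114, 74.5).
Normal n = (W-11→W-12) × (W-11→W-13) = (-10780.3, 99051.7, -126825).
So ∂z/∂E = −n_x/n_z = −0.08500 and ∂z/∂N = −n_y/n_z = 0.78101.
|∇z| = √(a²+b²) = 0.78562, so dip δ = arctan(0.78562) = 38.15°.
True thickness = vertical thickness × cos δ = 14 × cos 38.15° = 11.0 m.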